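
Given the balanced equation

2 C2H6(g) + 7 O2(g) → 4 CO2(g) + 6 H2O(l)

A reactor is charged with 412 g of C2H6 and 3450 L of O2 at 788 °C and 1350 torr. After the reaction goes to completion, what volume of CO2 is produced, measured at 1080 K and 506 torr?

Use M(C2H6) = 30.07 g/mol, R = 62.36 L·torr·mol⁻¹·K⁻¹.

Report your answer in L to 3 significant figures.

n(C2H6) = 412 / 30.07 = 13.70 mol
n(O2) = PV/RT = (1350 × 3450) / (62.36 × 1061.15) = 70.38 mol
For 13.70 mol C2H6, stoichiometry requires (7/2) × 13.70 = 47.95 mol O2; 70.38 mol is available, so C2H6 is limiting.
n(CO2) = (4/2) × 13.70 = 27.40 mol
V(CO2) = nRT/P = 27.40 × 62.36 × 1080 / 506 = 3647 L

3650 L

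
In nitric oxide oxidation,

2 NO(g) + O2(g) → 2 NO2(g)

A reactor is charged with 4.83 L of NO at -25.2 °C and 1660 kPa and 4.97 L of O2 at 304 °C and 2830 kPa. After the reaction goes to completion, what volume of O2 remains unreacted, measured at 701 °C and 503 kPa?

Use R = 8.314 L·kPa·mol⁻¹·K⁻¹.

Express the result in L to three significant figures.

n(NO) = PV/RT = (1660 × 4.83) / (8.314 × 247.95) = 3.889 mol
n(O2) = PV/RT = (2830 × 4.97) / (8.314 × 577.15) = 2.931 mol
For 3.889 mol NO, stoichiometry requires (1/2) × 3.889 = 1.944 mol O2; 2.931 mol is available, so NO is limiting.
n(O2) consumed = (1/2) × 3.889 = 1.944 mol; remaining = 2.931 − 1.944 = 0.9870 mol
V(O2) = nRT/P = 0.9870 × 8.314 × 974.15 / 503 = 15.89 L

15.9 L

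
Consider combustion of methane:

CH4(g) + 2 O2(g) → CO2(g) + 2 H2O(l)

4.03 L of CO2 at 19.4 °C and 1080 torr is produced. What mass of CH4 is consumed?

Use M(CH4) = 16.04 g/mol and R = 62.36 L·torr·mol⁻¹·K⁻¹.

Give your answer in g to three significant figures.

n(CO2) = PV/RT = (1080 × 4.03) / (62.36 × 292.55) = 0.2386 mol
n(CH4) = (1/1) × 0.2386 = 0.2386 mol
m(CH4) = 0.2386 × 16.04 = 3.827 g

3.83 g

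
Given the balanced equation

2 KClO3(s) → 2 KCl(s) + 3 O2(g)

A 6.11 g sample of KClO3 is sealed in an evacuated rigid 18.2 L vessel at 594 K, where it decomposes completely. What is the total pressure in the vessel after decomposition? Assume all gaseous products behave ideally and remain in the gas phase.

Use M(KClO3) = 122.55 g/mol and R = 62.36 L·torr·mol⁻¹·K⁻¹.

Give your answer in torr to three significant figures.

152 torr

n(KClO3) = 6.11 / 122.55 = 0.04986 mol
n(gas produced) = (3/2) × 0.04986 = 0.07479 mol
P = nRT/V = 0.07479 × 62.36 × 594 / 18.2 = 152.2 torr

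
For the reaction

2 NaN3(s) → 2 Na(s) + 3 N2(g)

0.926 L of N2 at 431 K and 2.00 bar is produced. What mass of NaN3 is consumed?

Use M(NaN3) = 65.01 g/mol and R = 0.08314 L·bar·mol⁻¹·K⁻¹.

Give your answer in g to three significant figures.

n(N2) = PV/RT = (2.00 × 0.926) / (0.08314 × 431) = 0.05168 mol
n(NaN3) = (2/3) × 0.05168 = 0.03445 mol
m(NaN3) = 0.03445 × 65.01 = 2.240 g

2.24 g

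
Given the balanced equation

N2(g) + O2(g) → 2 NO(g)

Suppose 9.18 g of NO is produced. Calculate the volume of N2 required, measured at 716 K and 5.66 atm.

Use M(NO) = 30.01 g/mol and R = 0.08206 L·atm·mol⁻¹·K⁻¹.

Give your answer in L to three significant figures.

n(NO) = 9.180 / 30.01 = 0.3059 mol
n(N2) = (1/2) × 0.3059 = 0.1530 mol
V = nRT/P = 0.1530 × 0.08206 × 716 / 5.66 = 1.588 L

1.59 L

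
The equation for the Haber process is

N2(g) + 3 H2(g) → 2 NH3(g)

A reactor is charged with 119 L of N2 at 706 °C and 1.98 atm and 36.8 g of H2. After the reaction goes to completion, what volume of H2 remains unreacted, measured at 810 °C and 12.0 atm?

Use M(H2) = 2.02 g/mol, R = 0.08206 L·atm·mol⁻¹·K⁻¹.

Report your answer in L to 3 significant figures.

69.8 L

n(N2) = PV/RT = (1.98 × 119) / (0.08206 × 979.15) = 2.932 mol
n(H2) = 36.8 / 2.02 = 18.22 mol
For 2.932 mol N2, stoichiometry requires (3/1) × 2.932 = 8.796 mol H2; 18.22 mol is available, so N2 is limiting.
n(H2) consumed = (3/1) × 2.932 = 8.796 mol; remaining = 18.22 − 8.796 = 9.424 mol
V(H2) = nRT/P = 9.424 × 0.08206 × 1083.15 / 12.0 = 69.80 L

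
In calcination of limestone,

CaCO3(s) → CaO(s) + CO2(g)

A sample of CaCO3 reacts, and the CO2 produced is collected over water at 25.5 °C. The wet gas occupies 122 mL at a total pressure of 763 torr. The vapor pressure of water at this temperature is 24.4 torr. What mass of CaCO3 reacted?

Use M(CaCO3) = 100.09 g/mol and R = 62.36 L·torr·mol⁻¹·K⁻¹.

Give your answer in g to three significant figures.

0.484 g

P(CO2) = 763 − 24.4 = 738.6 torr
n(CO2) = PV/RT = (738.6 × 0.1220) / (62.36 × 298.65) = 0.004838 mol
n(CaCO3) = (1/1) × 0.004838 = 0.004838 mol
m(CaCO3) = 0.004838 × 100.09 = 0.4842 g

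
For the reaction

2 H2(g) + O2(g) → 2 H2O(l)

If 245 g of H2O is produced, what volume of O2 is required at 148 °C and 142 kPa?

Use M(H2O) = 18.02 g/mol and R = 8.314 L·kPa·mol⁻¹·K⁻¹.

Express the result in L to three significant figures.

n(H2O) = 245.0 / 18.02 = 13.60 mol
n(O2) = (1/2) × 13.60 = 6.800 mol
V = nRT/P = 6.800 × 8.314 × 421.15 / 142 = 167.7 L

168 L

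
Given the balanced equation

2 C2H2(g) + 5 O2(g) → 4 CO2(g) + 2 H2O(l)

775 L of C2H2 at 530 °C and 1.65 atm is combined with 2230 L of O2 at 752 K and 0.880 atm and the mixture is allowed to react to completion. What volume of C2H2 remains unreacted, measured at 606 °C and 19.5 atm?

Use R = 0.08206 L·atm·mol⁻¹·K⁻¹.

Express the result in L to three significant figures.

24.7 L

n(C2H2) = PV/RT = (1.65 × 775) / (0.08206 × 803.15) = 19.40 mol
n(O2) = PV/RT = (0.880 × 2230) / (0.08206 × 752) = 31.80 mol
For 19.40 mol C2H2, stoichiometry requires (5/2) × 19.40 = 48.50 mol O2; 31.80 mol is available, so O2 is limiting.
n(C2H2) consumed = (2/5) × 31.80 = 12.72 mol; remaining = 19.40 − 12.72 = 6.680 mol
V(C2H2) = nRT/P = 6.680 × 0.08206 × 879.15 / 19.5 = 24.71 L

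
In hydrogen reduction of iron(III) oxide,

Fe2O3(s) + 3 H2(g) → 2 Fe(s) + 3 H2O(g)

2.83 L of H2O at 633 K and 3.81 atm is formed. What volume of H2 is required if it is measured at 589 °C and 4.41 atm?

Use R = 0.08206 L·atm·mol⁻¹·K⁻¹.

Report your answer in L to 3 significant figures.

n(H2O) = PV/RT = (3.81 × 2.83) / (0.08206 × 633) = 0.2076 mol
n(H2) = (3/3) × 0.2076 = 0.2076 mol
V = nRT/P = 0.2076 × 0.08206 × 862.15 / 4.41 = 3.330 L

3.33 L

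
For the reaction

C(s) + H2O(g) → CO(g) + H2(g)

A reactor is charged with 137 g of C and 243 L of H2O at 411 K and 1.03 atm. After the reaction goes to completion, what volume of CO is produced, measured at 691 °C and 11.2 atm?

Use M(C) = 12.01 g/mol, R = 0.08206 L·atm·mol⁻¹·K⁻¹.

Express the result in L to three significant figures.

n(C) = 137 / 12.01 = 11.41 mol
n(H2O) = PV/RT = (1.03 × 243) / (0.08206 × 411) = 7.421 mol
For 11.41 mol C, stoichiometry requires (1/1) × 11.41 = 11.41 mol H2O; 7.421 mol is available, so H2O is limiting.
n(CO) = (1/1) × 7.421 = 7.421 mol
V(CO) = nRT/P = 7.421 × 0.08206 × 964.15 / 11.2 = 52.42 L

52.4 L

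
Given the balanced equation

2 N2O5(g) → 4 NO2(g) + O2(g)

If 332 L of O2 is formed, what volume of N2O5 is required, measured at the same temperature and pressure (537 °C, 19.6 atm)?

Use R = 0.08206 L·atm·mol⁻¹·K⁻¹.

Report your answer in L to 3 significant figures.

At constant T and P, gas volumes are in the mole ratio: V(N2O5) = (2/1) × 332 = 664.0 L

664 L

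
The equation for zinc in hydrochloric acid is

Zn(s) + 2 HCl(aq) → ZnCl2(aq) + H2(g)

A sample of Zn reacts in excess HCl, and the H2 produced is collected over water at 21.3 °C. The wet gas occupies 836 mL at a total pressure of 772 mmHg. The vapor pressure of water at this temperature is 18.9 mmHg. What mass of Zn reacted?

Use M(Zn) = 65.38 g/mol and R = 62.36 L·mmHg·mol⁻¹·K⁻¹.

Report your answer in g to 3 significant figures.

2.24 g

P(H2) = 772 − 18.9 = 753.1 mmHg
n(H2) = PV/RT = (753.1 × 0.8360) / (62.36 × 294.45) = 0.03429 mol
n(Zn) = (1/1) × 0.03429 = 0.03429 mol
m(Zn) = 0.03429 × 65.38 = 2.242 g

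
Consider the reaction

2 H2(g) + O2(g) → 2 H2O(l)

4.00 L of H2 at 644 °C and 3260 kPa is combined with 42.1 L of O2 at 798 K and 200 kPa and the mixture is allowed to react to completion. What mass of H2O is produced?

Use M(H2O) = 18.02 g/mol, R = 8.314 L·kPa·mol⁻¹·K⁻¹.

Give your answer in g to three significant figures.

n(H2) = PV/RT = (3260 × 4.00) / (8.314 × 917.15) = 1.710 mol
n(O2) = PV/RT = (200 × 42.1) / (8.314 × 798) = 1.269 mol
For 1.710 mol H2, stoichiometry requires (1/2) × 1.710 = 0.8550 mol O2; 1.269 mol is available, so H2 is limiting.
n(H2O) = (2/2) × 1.710 = 1.710 mol
m(H2O) = 1.710 × 18.02 = 30.81 g

30.8 g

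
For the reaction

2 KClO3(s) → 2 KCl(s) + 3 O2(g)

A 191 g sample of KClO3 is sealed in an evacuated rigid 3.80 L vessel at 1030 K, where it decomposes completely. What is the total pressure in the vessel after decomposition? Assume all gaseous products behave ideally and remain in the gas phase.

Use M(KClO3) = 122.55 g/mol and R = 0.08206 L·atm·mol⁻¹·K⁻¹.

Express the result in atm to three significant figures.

52.0 atm

n(KClO3) = 191 / 122.55 = 1.559 mol
n(gas produced) = (3/2) × 1.559 = 2.338 mol
P = nRT/V = 2.338 × 0.08206 × 1030 / 3.80 = 52.00 atm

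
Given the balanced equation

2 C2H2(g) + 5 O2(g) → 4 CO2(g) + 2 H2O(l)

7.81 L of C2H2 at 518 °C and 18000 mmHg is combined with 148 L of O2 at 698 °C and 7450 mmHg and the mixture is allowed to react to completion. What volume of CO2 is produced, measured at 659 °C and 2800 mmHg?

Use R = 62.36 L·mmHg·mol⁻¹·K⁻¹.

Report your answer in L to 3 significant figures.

n(C2H2) = PV/RT = (18000 × 7.81) / (62.36 × 791.15) = 2.849 mol
n(O2) = PV/RT = (7450 × 148) / (62.36 × 971.15) = 18.21 mol
For 2.849 mol C2H2, stoichiometry requires (5/2) × 2.849 = 7.123 mol O2; 18.21 mol is available, so C2H2 is limiting.
n(CO2) = (4/2) × 2.849 = 5.698 mol
V(CO2) = nRT/P = 5.698 × 62.36 × 932.15 / 2800 = 118.3 L

118 L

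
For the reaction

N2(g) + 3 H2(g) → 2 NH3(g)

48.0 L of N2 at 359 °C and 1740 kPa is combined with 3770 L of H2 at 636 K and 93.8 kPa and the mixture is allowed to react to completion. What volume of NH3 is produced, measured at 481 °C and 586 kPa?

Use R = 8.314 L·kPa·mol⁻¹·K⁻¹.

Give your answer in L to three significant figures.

n(N2) = PV/RT = (1740 × 48.0) / (8.314 × 632.15) = 15.89 mol
n(H2) = PV/RT = (93.8 × 3770) / (8.314 × 636) = 66.88 mol
For 15.89 mol N2, stoichiometry requires (3/1) × 15.89 = 47.67 mol H2; 66.88 mol is available, so N2 is limiting.
n(NH3) = (2/1) × 15.89 = 31.78 mol
V(NH3) = nRT/P = 31.78 × 8.314 × 754.15 / 586 = 340.0 L

340 L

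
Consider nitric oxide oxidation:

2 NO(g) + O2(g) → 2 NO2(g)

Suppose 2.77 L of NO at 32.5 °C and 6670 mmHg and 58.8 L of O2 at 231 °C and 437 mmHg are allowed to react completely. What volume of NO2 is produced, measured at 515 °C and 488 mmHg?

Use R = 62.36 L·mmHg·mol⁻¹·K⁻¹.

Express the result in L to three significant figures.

n(NO) = PV/RT = (6670 × 2.77) / (62.36 × 305.65) = 0.9693 mol
n(O2) = PV/RT = (437 × 58.8) / (62.36 × 504.15) = 0.8173 mol
For 0.9693 mol NO, stoichiometry requires (1/2) × 0.9693 = 0.4847 mol O2; 0.8173 mol is available, so NO is limiting.
n(NO2) = (2/2) × 0.9693 = 0.9693 mol
V(NO2) = nRT/P = 0.9693 × 62.36 × 788.15 / 488 = 97.62 L

97.6 L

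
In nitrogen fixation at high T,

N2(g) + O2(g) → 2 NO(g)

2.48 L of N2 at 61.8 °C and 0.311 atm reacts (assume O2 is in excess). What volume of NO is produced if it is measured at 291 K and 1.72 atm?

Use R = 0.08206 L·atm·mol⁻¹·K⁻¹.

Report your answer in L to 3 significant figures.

0.779 L

n(N2) = PV/RT = (0.311 × 2.48) / (0.08206 × 334.95) = 0.02806 mol
n(NO) = (2/1) × 0.02806 = 0.05612 mol
V = nRT/P = 0.05612 × 0.08206 × 291 / 1.72 = 0.7791 L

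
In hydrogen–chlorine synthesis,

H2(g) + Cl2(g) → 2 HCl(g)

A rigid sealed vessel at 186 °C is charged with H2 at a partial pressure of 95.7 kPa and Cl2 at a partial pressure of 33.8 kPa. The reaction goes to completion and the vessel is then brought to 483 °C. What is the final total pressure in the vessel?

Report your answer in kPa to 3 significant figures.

213 kPa

Because the vessel is rigid and T is held at 186 °C, work the stoichiometry in partial pressures (P_i = n_iRT/V).
P(Cl2) required for 95.7 kPa of H2 = (1/1) × 95.7 = 95.70 kPa; available 33.8 kPa, so Cl2 is limiting.
P(H2) remaining = 95.7 − (1/1) × 33.8 = 61.90 kPa
P(gaseous products) = (2)/1 × 33.8 = 67.60 kPa
P_total at 186 °C = 61.90 + 67.60 = 129.5 kPa
Scaling to 483 °C: P = 129.5 × 756.15/459.15 = 213.3 kPa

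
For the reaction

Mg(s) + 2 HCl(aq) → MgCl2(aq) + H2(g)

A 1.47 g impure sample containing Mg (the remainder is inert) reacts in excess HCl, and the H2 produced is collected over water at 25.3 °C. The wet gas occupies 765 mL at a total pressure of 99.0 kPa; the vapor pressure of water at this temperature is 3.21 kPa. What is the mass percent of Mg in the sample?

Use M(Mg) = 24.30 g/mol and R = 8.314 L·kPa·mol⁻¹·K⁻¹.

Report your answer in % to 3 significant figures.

48.8 %

P(H2) = 99.0 − 3.21 = 95.79 kPa
n(H2) = PV/RT = (95.79 × 0.7650) / (8.314 × 298.45) = 0.02953 mol
n(Mg) = (1/1) × 0.02953 = 0.02953 mol
m(Mg) = 0.02953 × 24.30 = 0.7176 g
%Mg = 0.7176 / 1.47 × 100 = 48.82%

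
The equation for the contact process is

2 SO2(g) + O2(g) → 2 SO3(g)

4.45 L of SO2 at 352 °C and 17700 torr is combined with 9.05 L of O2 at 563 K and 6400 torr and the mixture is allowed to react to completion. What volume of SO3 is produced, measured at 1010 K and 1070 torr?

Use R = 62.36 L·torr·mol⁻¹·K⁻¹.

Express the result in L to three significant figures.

n(SO2) = PV/RT = (17700 × 4.45) / (62.36 × 625.15) = 2.020 mol
n(O2) = PV/RT = (6400 × 9.05) / (62.36 × 563) = 1.650 mol
For 2.020 mol SO2, stoichiometry requires (1/2) × 2.020 = 1.010 mol O2; 1.650 mol is available, so SO2 is limiting.
n(SO3) = (2/2) × 2.020 = 2.020 mol
V(SO3) = nRT/P = 2.020 × 62.36 × 1010 / 1070 = 118.9 L

119 L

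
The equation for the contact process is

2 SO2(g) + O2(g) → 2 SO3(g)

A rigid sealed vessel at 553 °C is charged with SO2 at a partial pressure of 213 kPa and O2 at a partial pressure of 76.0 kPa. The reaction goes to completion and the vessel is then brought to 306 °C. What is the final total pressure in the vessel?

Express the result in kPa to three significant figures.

With V and T fixed, P_i ∝ n_i, so the mole ratios apply directly to partial pressures at 553 °C.
P(O2) required for 213 kPa of SO2 = (1/2) × 213 = 106.5 kPa; available 76.0 kPa, so O2 is limiting.
P(SO2) remaining = 213 − (2/1) × 76.0 = 61.00 kPa
P(gaseous products) = (2)/1 × 76.0 = 152.0 kPa
P_total at 553 °C = 61.00 + 152.0 = 213.0 kPa
Scaling to 306 °C: P = 213.0 × 579.15/826.15 = 149.3 kPa

149 kPa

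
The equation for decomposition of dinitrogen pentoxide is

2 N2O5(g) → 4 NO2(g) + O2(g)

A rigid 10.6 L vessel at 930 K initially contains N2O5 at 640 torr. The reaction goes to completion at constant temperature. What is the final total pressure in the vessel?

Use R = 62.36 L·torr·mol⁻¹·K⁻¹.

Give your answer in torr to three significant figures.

1600 torr

Since T and V are fixed, P_final/P_initial = n_final/n_initial = 5/2.
P_final = (5/2) × 640 = 1600 torr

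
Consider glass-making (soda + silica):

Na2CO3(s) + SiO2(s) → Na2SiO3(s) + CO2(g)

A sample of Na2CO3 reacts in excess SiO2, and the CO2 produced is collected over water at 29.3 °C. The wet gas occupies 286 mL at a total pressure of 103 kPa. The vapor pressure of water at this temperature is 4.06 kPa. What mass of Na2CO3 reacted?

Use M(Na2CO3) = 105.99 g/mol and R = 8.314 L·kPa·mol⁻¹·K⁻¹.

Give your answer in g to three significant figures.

P(CO2) = 103 − 4.06 = 98.94 kPa
n(CO2) = PV/RT = (98.94 × 0.2860) / (8.314 × 302.45) = 0.01125 mol
n(Na2CO3) = (1/1) × 0.01125 = 0.01125 mol
m(Na2CO3) = 0.01125 × 105.99 = 1.192 g

1.19 g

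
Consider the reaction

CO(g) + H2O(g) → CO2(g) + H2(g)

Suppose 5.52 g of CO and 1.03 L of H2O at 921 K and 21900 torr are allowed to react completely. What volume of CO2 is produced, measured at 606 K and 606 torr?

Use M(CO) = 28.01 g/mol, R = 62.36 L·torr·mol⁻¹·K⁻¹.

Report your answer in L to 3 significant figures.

n(CO) = 5.52 / 28.01 = 0.1971 mol
n(H2O) = PV/RT = (21900 × 1.03) / (62.36 × 921) = 0.3927 mol
For 0.1971 mol CO, stoichiometry requires (1/1) × 0.1971 = 0.1971 mol H2O; 0.3927 mol is available, so CO is limiting.
n(CO2) = (1/1) × 0.1971 = 0.1971 mol
V(CO2) = nRT/P = 0.1971 × 62.36 × 606 / 606 = 12.29 L

12.3 L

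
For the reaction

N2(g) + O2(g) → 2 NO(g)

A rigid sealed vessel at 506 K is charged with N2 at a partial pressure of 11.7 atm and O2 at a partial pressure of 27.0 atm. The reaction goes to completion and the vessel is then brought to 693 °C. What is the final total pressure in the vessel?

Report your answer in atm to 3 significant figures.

With V and T fixed, P_i ∝ n_i, so the mole ratios apply directly to partial pressures at 506 K.
P(O2) required for 11.7 atm of N2 = (1/1) × 11.7 = 11.70 atm; available 27.0 atm, so N2 is limiting.
P(O2) remaining = 27.0 − (1/1) × 11.7 = 15.30 atm
P(gaseous products) = (2)/1 × 11.7 = 23.40 atm
P_total at 506 K = 15.30 + 23.40 = 38.70 atm
Scaling to 693 °C: P = 38.70 × 966.15/506 = 73.89 atm

73.9 atm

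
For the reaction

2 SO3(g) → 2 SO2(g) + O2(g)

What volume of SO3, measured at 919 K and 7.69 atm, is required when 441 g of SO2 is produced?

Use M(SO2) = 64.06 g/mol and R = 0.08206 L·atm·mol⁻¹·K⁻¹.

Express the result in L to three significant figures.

67.5 L

n(SO2) = 441.0 / 64.06 = 6.884 mol
n(SO3) = (2/2) × 6.884 = 6.884 mol
V = nRT/P = 6.884 × 0.08206 × 919 / 7.69 = 67.51 L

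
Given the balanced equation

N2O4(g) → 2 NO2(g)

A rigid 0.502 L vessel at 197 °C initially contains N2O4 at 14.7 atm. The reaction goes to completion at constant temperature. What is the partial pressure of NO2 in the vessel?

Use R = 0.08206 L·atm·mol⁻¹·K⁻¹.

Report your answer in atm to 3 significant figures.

n(N2O4)₀ = PV/RT = (14.7 × 0.502) / (0.08206 × 470.15) = 0.1913 mol
n(NO2) = (2/1) × 0.1913 = 0.3826 mol
P(NO2) = nRT/V = 0.3826 × 0.08206 × 470.15 / 0.502 = 29.40 atm

29.4 atm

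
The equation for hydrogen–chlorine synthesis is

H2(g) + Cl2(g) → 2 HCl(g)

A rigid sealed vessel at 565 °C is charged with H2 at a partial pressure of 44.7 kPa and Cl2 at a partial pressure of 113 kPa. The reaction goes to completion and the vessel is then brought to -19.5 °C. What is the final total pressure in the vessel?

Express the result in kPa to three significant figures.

At constant V, partial pressures at 565 °C are proportional to moles, so apply stoichiometry directly to pressures.
P(Cl2) required for 44.7 kPa of H2 = (1/1) × 44.7 = 44.70 kPa; available 113 kPa, so H2 is limiting.
P(Cl2) remaining = 113 − (1/1) × 44.7 = 68.30 kPa
P(gaseous products) = (2)/1 × 44.7 = 89.40 kPa
P_total at 565 °C = 68.30 + 89.40 = 157.7 kPa
Scaling to -19.5 °C: P = 157.7 × 253.65/838.15 = 47.72 kPa

47.7 kPa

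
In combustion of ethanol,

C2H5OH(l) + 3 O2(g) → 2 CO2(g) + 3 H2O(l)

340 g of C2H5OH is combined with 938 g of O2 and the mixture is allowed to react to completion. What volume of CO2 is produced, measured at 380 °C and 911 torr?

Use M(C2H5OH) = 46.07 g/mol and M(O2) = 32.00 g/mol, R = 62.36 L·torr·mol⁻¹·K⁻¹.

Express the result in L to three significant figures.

n(C2H5OH) = 340 / 46.07 = 7.380 mol
n(O2) = 938 / 32.00 = 29.31 mol
For 7.380 mol C2H5OH, stoichiometry requires (3/1) × 7.380 = 22.14 mol O2; 29.31 mol is available, so C2H5OH is limiting.
n(CO2) = (2/1) × 7.380 = 14.76 mol
V(CO2) = nRT/P = 14.76 × 62.36 × 653.15 / 911 = 659.9 L

660 L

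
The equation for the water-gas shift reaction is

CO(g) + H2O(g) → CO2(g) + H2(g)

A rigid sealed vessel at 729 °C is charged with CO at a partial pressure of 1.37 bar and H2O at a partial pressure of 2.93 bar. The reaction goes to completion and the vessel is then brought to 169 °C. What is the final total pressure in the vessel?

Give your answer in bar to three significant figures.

With V and T fixed, P_i ∝ n_i, so the mole ratios apply directly to partial pressures at 729 °C.
P(H2O) required for 1.37 bar of CO = (1/1) × 1.37 = 1.370 bar; available 2.93 bar, so CO is limiting.
P(H2O) remaining = 2.93 − (1/1) × 1.37 = 1.560 bar
P(gaseous products) = (1+1)/1 × 1.37 = 2.740 bar
P_total at 729 °C = 1.560 + 2.740 = 4.300 bar
Scaling to 169 °C: P = 4.300 × 442.15/1002.15 = 1.897 bar

1.90 bar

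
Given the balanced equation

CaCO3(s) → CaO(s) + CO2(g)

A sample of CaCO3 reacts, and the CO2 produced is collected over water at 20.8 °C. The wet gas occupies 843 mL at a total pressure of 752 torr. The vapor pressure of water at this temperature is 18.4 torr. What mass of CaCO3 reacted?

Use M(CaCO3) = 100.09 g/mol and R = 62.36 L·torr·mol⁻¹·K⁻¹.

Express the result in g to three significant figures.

P(CO2) = 752 − 18.4 = 733.6 torr
n(CO2) = PV/RT = (733.6 × 0.8430) / (62.36 × 293.95) = 0.03374 mol
n(CaCO3) = (1/1) × 0.03374 = 0.03374 mol
m(CaCO3) = 0.03374 × 100.09 = 3.377 g

3.38 g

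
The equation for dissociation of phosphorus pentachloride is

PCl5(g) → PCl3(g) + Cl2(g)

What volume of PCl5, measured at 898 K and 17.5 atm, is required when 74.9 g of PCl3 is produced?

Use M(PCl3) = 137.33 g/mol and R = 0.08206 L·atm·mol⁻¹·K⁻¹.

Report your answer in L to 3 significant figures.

n(PCl3) = 74.90 / 137.33 = 0.5454 mol
n(PCl5) = (1/1) × 0.5454 = 0.5454 mol
V = nRT/P = 0.5454 × 0.08206 × 898 / 17.5 = 2.297 L

2.30 L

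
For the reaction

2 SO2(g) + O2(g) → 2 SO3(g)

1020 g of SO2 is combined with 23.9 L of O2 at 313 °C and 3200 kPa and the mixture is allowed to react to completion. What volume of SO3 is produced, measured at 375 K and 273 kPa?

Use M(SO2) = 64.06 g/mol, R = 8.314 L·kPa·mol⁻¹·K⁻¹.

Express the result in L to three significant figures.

182 L

n(SO2) = 1020 / 64.06 = 15.92 mol
n(O2) = PV/RT = (3200 × 23.9) / (8.314 × 586.15) = 15.69 mol
For 15.92 mol SO2, stoichiometry requires (1/2) × 15.92 = 7.960 mol O2; 15.69 mol is available, so SO2 is limiting.
n(SO3) = (2/2) × 15.92 = 15.92 mol
V(SO3) = nRT/P = 15.92 × 8.314 × 375 / 273 = 181.8 L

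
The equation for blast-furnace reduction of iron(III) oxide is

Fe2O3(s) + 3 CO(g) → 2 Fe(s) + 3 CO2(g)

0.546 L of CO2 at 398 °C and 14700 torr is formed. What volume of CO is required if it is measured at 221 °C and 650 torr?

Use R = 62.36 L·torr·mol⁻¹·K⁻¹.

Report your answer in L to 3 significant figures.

n(CO2) = PV/RT = (14700 × 0.546) / (62.36 × 671.15) = 0.1918 mol
n(CO) = (3/3) × 0.1918 = 0.1918 mol
V = nRT/P = 0.1918 × 62.36 × 494.15 / 650 = 9.093 L

9.09 L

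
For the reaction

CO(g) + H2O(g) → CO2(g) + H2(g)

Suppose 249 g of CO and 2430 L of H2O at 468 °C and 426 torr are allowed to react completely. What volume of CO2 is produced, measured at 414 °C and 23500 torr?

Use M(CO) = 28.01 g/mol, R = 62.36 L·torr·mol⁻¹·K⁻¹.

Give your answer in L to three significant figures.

16.2 L

n(CO) = 249 / 28.01 = 8.890 mol
n(H2O) = PV/RT = (426 × 2430) / (62.36 × 741.15) = 22.40 mol
For 8.890 mol CO, stoichiometry requires (1/1) × 8.890 = 8.890 mol H2O; 22.40 mol is available, so CO is limiting.
n(CO2) = (1/1) × 8.890 = 8.890 mol
V(CO2) = nRT/P = 8.890 × 62.36 × 687.15 / 23500 = 16.21 L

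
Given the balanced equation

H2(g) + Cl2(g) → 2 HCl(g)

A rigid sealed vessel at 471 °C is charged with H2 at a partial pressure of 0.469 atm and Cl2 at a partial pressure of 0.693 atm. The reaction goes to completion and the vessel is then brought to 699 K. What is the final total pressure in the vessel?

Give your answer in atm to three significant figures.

1.09 atm

At constant V, partial pressures at 471 °C are proportional to moles, so apply stoichiometry directly to pressures.
P(Cl2) required for 0.469 atm of H2 = (1/1) × 0.469 = 0.4690 atm; available 0.693 atm, so H2 is limiting.
P(Cl2) remaining = 0.693 − (1/1) × 0.469 = 0.2240 atm
P(gaseous products) = (2)/1 × 0.469 = 0.9380 atm
P_total at 471 °C = 0.2240 + 0.9380 = 1.162 atm
Scaling to 699 K: P = 1.162 × 699/744.15 = 1.091 atm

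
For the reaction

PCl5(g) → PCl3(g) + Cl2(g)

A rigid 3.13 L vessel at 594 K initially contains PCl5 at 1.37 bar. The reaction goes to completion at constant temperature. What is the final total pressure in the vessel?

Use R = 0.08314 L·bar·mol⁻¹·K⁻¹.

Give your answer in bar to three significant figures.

At constant T and V, P ∝ n(gas): 1 mol gas → 2 mol gas.
P_final = (2/1) × 1.37 = 2.740 bar

2.74 bar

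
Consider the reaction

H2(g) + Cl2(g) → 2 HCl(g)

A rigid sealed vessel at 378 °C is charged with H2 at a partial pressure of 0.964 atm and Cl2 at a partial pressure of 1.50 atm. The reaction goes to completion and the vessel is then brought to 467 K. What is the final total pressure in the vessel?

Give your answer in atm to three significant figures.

1.77 atm

Because the vessel is rigid and T is held at 378 °C, work the stoichiometry in partial pressures (P_i = n_iRT/V).
P(Cl2) required for 0.964 atm of H2 = (1/1) × 0.964 = 0.9640 atm; available 1.50 atm, so H2 is limiting.
P(Cl2) remaining = 1.50 − (1/1) × 0.964 = 0.5360 atm
P(gaseous products) = (2)/1 × 0.964 = 1.928 atm
P_total at 378 °C = 0.5360 + 1.928 = 2.464 atm
Scaling to 467 K: P = 2.464 × 467/651.15 = 1.767 atm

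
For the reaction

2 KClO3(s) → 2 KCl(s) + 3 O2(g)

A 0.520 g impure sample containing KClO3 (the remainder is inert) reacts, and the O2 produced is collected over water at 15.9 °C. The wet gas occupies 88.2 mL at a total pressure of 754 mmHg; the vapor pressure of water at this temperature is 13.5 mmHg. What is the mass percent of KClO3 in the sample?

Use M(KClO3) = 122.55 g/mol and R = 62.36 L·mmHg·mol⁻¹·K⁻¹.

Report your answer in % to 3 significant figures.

56.9 %

P(O2) = 754 − 13.5 = 740.5 mmHg
n(O2) = PV/RT = (740.5 × 0.08820) / (62.36 × 289.05) = 0.003623 mol
n(KClO3) = (2/3) × 0.003623 = 0.002415 mol
m(KClO3) = 0.002415 × 122.55 = 0.2960 g
%KClO3 = 0.2960 / 0.520 × 100 = 56.92%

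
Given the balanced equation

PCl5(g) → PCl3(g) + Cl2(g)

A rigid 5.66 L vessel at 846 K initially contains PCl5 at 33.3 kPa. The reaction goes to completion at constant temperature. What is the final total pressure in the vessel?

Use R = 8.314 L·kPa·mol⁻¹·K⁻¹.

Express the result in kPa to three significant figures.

At constant T and V, P ∝ n(gas): 1 mol gas → 2 mol gas.
P_final = (2/1) × 33.3 = 66.60 kPa

66.6 kPa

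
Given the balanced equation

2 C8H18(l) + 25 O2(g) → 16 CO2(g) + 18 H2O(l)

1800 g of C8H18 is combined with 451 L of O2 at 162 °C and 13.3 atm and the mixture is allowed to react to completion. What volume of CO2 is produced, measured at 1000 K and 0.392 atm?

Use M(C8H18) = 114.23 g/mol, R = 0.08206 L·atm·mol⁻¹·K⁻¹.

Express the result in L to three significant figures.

n(C8H18) = 1800 / 114.23 = 15.76 mol
n(O2) = PV/RT = (13.3 × 451) / (0.08206 × 435.15) = 168.0 mol
For 15.76 mol C8H18, stoichiometry requires (25/2) × 15.76 = 197.0 mol O2; 168.0 mol is available, so O2 is limiting.
n(CO2) = (16/25) × 168.0 = 107.5 mol
V(CO2) = nRT/P = 107.5 × 0.08206 × 1000 / 0.392 = 22500 L

22500 L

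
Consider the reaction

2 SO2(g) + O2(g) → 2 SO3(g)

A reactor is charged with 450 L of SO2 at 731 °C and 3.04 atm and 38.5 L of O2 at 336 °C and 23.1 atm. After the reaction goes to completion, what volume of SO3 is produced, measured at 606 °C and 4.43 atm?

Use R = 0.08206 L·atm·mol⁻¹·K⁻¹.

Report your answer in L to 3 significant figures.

270 L

n(SO2) = PV/RT = (3.04 × 450) / (0.08206 × 1004.15) = 16.60 mol
n(O2) = PV/RT = (23.1 × 38.5) / (0.08206 × 609.15) = 17.79 mol
For 16.60 mol SO2, stoichiometry requires (1/2) × 16.60 = 8.300 mol O2; 17.79 mol is available, so SO2 is limiting.
n(SO3) = (2/2) × 16.60 = 16.60 mol
V(SO3) = nRT/P = 16.60 × 0.08206 × 879.15 / 4.43 = 270.3 L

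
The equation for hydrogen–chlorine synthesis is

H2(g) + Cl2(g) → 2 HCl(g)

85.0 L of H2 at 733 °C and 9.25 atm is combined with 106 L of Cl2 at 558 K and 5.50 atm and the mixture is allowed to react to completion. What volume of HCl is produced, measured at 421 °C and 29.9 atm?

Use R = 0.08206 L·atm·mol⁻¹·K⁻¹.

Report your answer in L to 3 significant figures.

36.3 L

n(H2) = PV/RT = (9.25 × 85.0) / (0.08206 × 1006.15) = 9.523 mol
n(Cl2) = PV/RT = (5.50 × 106) / (0.08206 × 558) = 12.73 mol
For 9.523 mol H2, stoichiometry requires (1/1) × 9.523 = 9.523 mol Cl2; 12.73 mol is available, so H2 is limiting.
n(HCl) = (2/1) × 9.523 = 19.05 mol
V(HCl) = nRT/P = 19.05 × 0.08206 × 694.15 / 29.9 = 36.29 L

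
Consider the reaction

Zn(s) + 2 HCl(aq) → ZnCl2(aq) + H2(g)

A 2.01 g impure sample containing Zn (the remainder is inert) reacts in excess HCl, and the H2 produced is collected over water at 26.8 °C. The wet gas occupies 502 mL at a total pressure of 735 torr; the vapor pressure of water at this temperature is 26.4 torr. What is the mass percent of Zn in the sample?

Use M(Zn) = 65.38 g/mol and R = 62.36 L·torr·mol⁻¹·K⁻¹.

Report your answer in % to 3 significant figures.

P(H2) = 735 − 26.4 = 708.6 torr
n(H2) = PV/RT = (708.6 × 0.5020) / (62.36 × 299.95) = 0.01902 mol
n(Zn) = (1/1) × 0.01902 = 0.01902 mol
m(Zn) = 0.01902 × 65.38 = 1.244 g
%Zn = 1.244 / 2.01 × 100 = 61.89%

61.9 %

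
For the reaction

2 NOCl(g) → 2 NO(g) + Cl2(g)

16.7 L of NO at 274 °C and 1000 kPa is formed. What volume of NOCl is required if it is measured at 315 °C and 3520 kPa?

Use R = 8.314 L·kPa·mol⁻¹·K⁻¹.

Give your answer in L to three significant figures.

5.10 L

n(NO) = PV/RT = (1000 × 16.7) / (8.314 × 547.15) = 3.671 mol
n(NOCl) = (2/2) × 3.671 = 3.671 mol
V = nRT/P = 3.671 × 8.314 × 588.15 / 3520 = 5.100 L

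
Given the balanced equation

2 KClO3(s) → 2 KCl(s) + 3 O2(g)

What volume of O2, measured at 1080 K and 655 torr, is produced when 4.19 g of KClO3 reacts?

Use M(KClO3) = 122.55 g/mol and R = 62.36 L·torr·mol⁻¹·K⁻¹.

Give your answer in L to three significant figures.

5.27 L

n(KClO3) = 4.190 / 122.55 = 0.03419 mol
n(O2) = (3/2) × 0.03419 = 0.05128 mol
V = nRT/P = 0.05128 × 62.36 × 1080 / 655 = 5.273 L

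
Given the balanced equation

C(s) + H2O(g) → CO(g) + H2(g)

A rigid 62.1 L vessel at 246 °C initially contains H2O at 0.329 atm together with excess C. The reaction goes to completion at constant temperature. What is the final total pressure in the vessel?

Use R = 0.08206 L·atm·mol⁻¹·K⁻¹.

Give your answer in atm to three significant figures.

At constant T and V, P ∝ n(gas): 1 mol gas → 2 mol gas.
P_final = (2/1) × 0.329 = 0.6580 atm

0.658 atm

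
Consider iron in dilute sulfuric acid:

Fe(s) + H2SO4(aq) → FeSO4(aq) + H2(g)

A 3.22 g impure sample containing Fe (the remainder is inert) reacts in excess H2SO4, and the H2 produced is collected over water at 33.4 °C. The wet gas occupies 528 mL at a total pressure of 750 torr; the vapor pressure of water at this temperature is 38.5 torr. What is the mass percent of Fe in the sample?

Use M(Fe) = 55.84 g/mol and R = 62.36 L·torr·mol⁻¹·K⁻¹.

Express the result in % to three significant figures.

P(H2) = 750 − 38.5 = 711.5 torr
n(H2) = PV/RT = (711.5 × 0.5280) / (62.36 × 306.55) = 0.01965 mol
n(Fe) = (1/1) × 0.01965 = 0.01965 mol
m(Fe) = 0.01965 × 55.84 = 1.097 g
%Fe = 1.097 / 3.22 × 100 = 34.07%

34.1 %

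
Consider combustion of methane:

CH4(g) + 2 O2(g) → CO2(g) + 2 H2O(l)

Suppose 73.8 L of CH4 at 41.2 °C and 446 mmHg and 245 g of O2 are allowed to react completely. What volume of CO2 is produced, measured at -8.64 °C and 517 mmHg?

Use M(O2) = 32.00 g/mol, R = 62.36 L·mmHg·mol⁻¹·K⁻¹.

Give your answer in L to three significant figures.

n(CH4) = PV/RT = (446 × 73.8) / (62.36 × 314.35) = 1.679 mol
n(O2) = 245 / 32.00 = 7.656 mol
For 1.679 mol CH4, stoichiometry requires (2/1) × 1.679 = 3.358 mol O2; 7.656 mol is available, so CH4 is limiting.
n(CO2) = (1/1) × 1.679 = 1.679 mol
V(CO2) = nRT/P = 1.679 × 62.36 × 264.51 / 517 = 53.57 L

53.6 L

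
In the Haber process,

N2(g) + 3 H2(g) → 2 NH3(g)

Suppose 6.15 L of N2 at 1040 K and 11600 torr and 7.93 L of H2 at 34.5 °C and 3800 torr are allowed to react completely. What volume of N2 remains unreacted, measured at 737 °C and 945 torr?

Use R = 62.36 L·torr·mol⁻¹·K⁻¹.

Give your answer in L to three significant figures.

n(N2) = PV/RT = (11600 × 6.15) / (62.36 × 1040) = 1.100 mol
n(H2) = PV/RT = (3800 × 7.93) / (62.36 × 307.65) = 1.571 mol
For 1.100 mol N2, stoichiometry requires (3/1) × 1.100 = 3.300 mol H2; 1.571 mol is available, so H2 is limiting.
n(N2) consumed = (1/3) × 1.571 = 0.5237 mol; remaining = 1.100 − 0.5237 = 0.5763 mol
V(N2) = nRT/P = 0.5763 × 62.36 × 1010.15 / 945 = 38.42 L

38.4 L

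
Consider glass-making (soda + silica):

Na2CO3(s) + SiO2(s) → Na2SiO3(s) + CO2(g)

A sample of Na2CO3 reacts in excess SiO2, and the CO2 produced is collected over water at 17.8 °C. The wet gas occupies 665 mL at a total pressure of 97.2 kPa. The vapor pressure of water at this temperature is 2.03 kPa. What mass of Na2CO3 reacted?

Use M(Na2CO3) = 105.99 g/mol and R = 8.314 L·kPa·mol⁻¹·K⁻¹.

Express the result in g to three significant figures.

2.77 g

P(CO2) = 97.2 − 2.03 = 95.17 kPa
n(CO2) = PV/RT = (95.17 × 0.6650) / (8.314 × 290.95) = 0.02616 mol
n(Na2CO3) = (1/1) × 0.02616 = 0.02616 mol
m(Na2CO3) = 0.02616 × 105.99 = 2.773 g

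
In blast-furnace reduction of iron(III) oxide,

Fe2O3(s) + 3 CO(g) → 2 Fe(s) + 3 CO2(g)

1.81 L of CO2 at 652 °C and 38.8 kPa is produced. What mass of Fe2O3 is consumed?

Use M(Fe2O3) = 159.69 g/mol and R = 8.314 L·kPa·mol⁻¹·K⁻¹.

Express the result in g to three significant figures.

0.486 g

n(CO2) = PV/RT = (38.8 × 1.81) / (8.314 × 925.15) = 0.009130 mol
n(Fe2O3) = (1/3) × 0.009130 = 0.003043 mol
m(Fe2O3) = 0.003043 × 159.69 = 0.4859 g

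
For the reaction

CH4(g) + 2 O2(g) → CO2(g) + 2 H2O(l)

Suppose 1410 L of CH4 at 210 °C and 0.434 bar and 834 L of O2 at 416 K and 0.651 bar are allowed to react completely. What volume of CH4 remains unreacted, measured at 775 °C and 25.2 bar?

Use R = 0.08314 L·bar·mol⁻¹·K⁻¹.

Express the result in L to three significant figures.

n(CH4) = PV/RT = (0.434 × 1410) / (0.08314 × 483.15) = 15.23 mol
n(O2) = PV/RT = (0.651 × 834) / (0.08314 × 416) = 15.70 mol
For 15.23 mol CH4, stoichiometry requires (2/1) × 15.23 = 30.46 mol O2; 15.70 mol is available, so O2 is limiting.
n(CH4) consumed = (1/2) × 15.70 = 7.850 mol; remaining = 15.23 − 7.850 = 7.380 mol
V(CH4) = nRT/P = 7.380 × 0.08314 × 1048.15 / 25.2 = 25.52 L

25.5 L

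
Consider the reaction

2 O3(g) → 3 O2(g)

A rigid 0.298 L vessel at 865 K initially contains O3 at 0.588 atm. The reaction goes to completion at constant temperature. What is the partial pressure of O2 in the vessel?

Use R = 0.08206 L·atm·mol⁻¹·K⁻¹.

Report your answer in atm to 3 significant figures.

0.882 atm

n(O3)₀ = PV/RT = (0.588 × 0.298) / (0.08206 × 865) = 0.002469 mol
n(O2) = (3/2) × 0.002469 = 0.003703 mol
P(O2) = nRT/V = 0.003703 × 0.08206 × 865 / 0.298 = 0.8820 atm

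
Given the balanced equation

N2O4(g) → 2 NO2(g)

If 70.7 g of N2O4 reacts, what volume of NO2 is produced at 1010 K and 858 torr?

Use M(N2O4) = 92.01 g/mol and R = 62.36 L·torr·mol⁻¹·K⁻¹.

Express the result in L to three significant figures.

n(N2O4) = 70.70 / 92.01 = 0.7684 mol
n(NO2) = (2/1) × 0.7684 = 1.537 mol
V = nRT/P = 1.537 × 62.36 × 1010 / 858 = 112.8 L

113 L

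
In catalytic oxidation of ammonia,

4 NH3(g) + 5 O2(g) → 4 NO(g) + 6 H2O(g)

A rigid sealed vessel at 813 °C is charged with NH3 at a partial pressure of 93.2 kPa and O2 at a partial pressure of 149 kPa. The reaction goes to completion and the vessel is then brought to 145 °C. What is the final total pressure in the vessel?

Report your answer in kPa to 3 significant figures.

Because the vessel is rigid and T is held at 813 °C, work the stoichiometry in partial pressures (P_i = n_iRT/V).
P(O2) required for 93.2 kPa of NH3 = (5/4) × 93.2 = 116.5 kPa; available 149 kPa, so NH3 is limiting.
P(O2) remaining = 149 − (5/4) × 93.2 = 32.50 kPa
P(gaseous products) = (4+6)/4 × 93.2 = 233.0 kPa
P_total at 813 °C = 32.50 + 233.0 = 265.5 kPa
Scaling to 145 °C: P = 265.5 × 418.15/1086.15 = 102.2 kPa

102 kPa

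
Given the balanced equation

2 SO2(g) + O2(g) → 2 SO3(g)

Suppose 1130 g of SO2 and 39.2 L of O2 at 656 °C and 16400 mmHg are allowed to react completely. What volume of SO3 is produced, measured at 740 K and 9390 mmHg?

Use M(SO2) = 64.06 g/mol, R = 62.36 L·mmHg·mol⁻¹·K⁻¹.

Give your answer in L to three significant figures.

86.7 L

n(SO2) = 1130 / 64.06 = 17.64 mol
n(O2) = PV/RT = (16400 × 39.2) / (62.36 × 929.15) = 11.10 mol
For 17.64 mol SO2, stoichiometry requires (1/2) × 17.64 = 8.820 mol O2; 11.10 mol is available, so SO2 is limiting.
n(SO3) = (2/2) × 17.64 = 17.64 mol
V(SO3) = nRT/P = 17.64 × 62.36 × 740 / 9390 = 86.69 L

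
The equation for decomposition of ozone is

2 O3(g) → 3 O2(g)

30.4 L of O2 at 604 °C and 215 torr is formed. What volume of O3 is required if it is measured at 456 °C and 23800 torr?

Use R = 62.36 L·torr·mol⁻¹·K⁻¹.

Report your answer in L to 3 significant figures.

0.152 L

n(O2) = PV/RT = (215 × 30.4) / (62.36 × 877.15) = 0.1195 mol
n(O3) = (2/3) × 0.1195 = 0.07967 mol
V = nRT/P = 0.07967 × 62.36 × 729.15 / 23800 = 0.1522 L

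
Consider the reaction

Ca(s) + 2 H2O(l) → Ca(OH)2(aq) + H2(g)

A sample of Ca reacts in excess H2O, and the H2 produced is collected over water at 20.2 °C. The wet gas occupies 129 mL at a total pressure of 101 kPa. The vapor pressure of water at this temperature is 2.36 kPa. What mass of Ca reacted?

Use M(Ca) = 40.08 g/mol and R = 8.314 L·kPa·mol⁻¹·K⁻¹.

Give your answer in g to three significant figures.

P(H2) = 101 − 2.36 = 98.64 kPa
n(H2) = PV/RT = (98.64 × 0.1290) / (8.314 × 293.35) = 0.005217 mol
n(Ca) = (1/1) × 0.005217 = 0.005217 mol
m(Ca) = 0.005217 × 40.08 = 0.2091 g

0.209 g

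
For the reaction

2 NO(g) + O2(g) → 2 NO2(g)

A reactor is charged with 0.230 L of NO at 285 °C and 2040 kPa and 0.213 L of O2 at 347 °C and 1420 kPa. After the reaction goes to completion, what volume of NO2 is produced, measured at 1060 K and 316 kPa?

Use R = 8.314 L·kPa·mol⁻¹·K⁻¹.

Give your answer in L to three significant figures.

2.82 L

n(NO) = PV/RT = (2040 × 0.230) / (8.314 × 558.15) = 0.1011 mol
n(O2) = PV/RT = (1420 × 0.213) / (8.314 × 620.15) = 0.05866 mol
For 0.1011 mol NO, stoichiometry requires (1/2) × 0.1011 = 0.05055 mol O2; 0.05866 mol is available, so NO is limiting.
n(NO2) = (2/2) × 0.1011 = 0.1011 mol
V(NO2) = nRT/P = 0.1011 × 8.314 × 1060 / 316 = 2.820 L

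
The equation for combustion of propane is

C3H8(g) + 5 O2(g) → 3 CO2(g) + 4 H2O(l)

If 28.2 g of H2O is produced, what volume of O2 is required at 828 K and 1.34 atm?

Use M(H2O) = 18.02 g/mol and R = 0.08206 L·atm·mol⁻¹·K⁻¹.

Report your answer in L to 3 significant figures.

n(H2O) = 28.20 / 18.02 = 1.565 mol
n(O2) = (5/4) × 1.565 = 1.956 mol
V = nRT/P = 1.956 × 0.08206 × 828 / 1.34 = 99.18 L

99.2 L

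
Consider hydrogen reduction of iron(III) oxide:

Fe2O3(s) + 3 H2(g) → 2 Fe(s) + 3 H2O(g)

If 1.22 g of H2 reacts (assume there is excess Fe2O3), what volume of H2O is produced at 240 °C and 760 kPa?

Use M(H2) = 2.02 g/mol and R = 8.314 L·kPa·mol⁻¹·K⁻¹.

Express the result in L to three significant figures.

3.39 L

n(H2) = 1.220 / 2.02 = 0.6040 mol
n(H2O) = (3/3) × 0.6040 = 0.6040 mol
V = nRT/P = 0.6040 × 8.314 × 513.15 / 760 = 3.391 L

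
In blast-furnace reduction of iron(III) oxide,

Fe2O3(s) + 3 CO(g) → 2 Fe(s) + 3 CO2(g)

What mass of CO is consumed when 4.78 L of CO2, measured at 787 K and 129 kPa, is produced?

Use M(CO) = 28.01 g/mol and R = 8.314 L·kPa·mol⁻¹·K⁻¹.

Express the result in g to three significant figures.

2.64 g

n(CO2) = PV/RT = (129 × 4.78) / (8.314 × 787) = 0.09424 mol
n(CO) = (3/3) × 0.09424 = 0.09424 mol
m(CO) = 0.09424 × 28.01 = 2.640 g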